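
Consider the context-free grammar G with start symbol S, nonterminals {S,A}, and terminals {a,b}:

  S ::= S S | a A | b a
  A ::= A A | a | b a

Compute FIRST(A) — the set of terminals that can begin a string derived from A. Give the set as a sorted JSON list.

FIRST iteration:
round 1:
  A via A→a: +{a}
  A via A→b a: +{b}
  S via S→a A: +{a}
  S via S→b a: +{b}
  FIRST[S]={a,b}  FIRST[A]={a,b}
round 2: done
  FIRST[S]={a,b}  FIRST[A]={a,b}

FIRST(A) = ["a", "b"]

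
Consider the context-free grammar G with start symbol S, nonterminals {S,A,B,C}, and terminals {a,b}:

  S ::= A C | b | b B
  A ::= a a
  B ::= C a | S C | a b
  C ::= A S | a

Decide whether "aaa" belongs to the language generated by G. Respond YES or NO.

CNF form of G:
  S -> A C | T1 B | b
  A -> T0 T0
  B -> C T0 | S C | T0 T1
  C -> A S | a
  T0 -> a
  T1 -> b

Fill CYK table bottom-up:
  cell(0,0) a: {C,T0}  orig:{C}
  cell(1,1) a: {C,T0}  orig:{C}
  cell(2,2) a: {C,T0}  orig:{C}
  cell(0,1) aa: {A,B}
  cell(1,2) aa: {A,B}
  cell(0,2) aaa: {S}

S ∈ T[0,2] ⇒ YES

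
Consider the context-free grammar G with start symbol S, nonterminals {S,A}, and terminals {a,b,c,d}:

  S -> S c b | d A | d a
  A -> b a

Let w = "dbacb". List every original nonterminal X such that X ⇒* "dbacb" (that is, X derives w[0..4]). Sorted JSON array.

Convert to CNF:
  S -> S X4 | T3 A | T3 T1
  A -> T0 T1
  T0 -> b
  T1 -> a
  T2 -> c
  T3 -> d
  X4 -> T2 T0

CYK fill, restricted to cells inside w[0..4]:
  cell(0,0) d: {T3}  orig:{}
  cell(1,1) b: {T0}  orig:{}
  cell(2,2) a: {T1}  orig:{}
  cell(3,3) c: {T2}  orig:{}
  cell(4,4) b: {T0}  orig:{}
  cell(0,1) db: ∅
  cell(1,2) ba: {A}
  cell(2,3) ac: ∅
  cell(3,4) cb: {X4}  orig:{}
  cell(0,2) dba: {S}
  cell(1,3) bac: ∅
  cell(2,4) acb: ∅
  cell(0,3) dbac: ∅
  cell(1,4) bacb: ∅
  cell(0,4) dbacb: {S}

Original NTs in T[0,4] deriving "dbacb": ["S"]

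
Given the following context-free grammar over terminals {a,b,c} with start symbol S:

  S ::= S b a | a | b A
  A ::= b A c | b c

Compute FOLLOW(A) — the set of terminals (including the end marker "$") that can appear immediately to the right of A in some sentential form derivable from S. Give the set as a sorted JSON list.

FIRST sets, iterate to fixpoint:
[1]
  A via A→b A c: +{b}
  S via S→a: +{a}
  S via S→b A: +{b}
  FIRST[S]={a,b}  FIRST[A]={b}
[2] (stable)
  FIRST[S]={a,b}  FIRST[A]={b}

Compute FOLLOW by fixpoint:
initialize: $ ∈ FOLLOW(S)
round 1:
  A→b A c: FOLLOW(A) ⊇ FIRST(c) = {c}; new: +{c}
  S→S b a: FOLLOW(S) ⊇ FIRST(b) = {b}; new: +{b}
  S→b A: FOLLOW(A) ⊇ FOLLOW(S) ⊇ {$,b}; new: +{$,b}
  S: {$,b}  A: {$,b,c}
round 2: — fixpoint
  S: {$,b}  A: {$,b,c}

FOLLOW(A) = ["$", "b", "c"]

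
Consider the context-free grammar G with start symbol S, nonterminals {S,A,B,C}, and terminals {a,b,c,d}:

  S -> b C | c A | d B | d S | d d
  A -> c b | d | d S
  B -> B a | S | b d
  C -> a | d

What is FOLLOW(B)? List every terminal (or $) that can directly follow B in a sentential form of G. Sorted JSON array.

Compute FIRST by fixpoint:
[1]
  A via A→c b: +{c}
  A via A→d: +{d}
  B via B→b d: +{b}
  C via C→a: +{a}
  C via C→d: +{d}
  S via S→b C: +{b}
  S via S→c A: +{c}
  S via S→d B: +{d}
  FIRST[S]={b,c,d}  FIRST[A]={c,d}  FIRST[B]={b}  FIRST[C]={a,d}
[2]
  B via B→S: +{c,d}
  FIRST[S]={b,c,d}  FIRST[A]={c,d}  FIRST[B]={b,c,d}  FIRST[C]={a,d}
[3] (no change)
  FIRST[S]={b,c,d}  FIRST[A]={c,d}  FIRST[B]={b,c,d}  FIRST[C]={a,d}

FOLLOW iteration:
FOLLOW(S) := {$}
pass 1:
  B→B a: FOLLOW(B) ⊇ FIRST(a) = {a}; new: +{a}
  B→S: FOLLOW(S) ⊇ FOLLOW(B) ⊇ {a}; new: +{a}
  S→b C: FOLLOW(C) ⊇ FOLLOW(S) ⊇ {$,a}; new: +{$,a}
  S→c A: FOLLOW(A) ⊇ FOLLOW(S) ⊇ {$,a}; new: +{$,a}
  S→d B: FOLLOW(B) ⊇ FOLLOW(S) ⊇ {$,a}; new: +{$}
  FOLLOW[S]={$,a}  FOLLOW[A]={$,a}  FOLLOW[B]={$,a}  FOLLOW[C]={$,a}
pass 2: done
  FOLLOW[S]={$,a}  FOLLOW[A]={$,a}  FOLLOW[B]={$,a}  FOLLOW[C]={$,a}

FOLLOW(B) = ["$", "a"]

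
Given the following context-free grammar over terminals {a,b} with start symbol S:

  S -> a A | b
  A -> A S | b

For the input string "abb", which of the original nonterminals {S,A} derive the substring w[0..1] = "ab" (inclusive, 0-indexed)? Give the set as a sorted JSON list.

CNF form of G:
  S -> T0 A | b
  A -> A S | b
  T0 -> a

CYK table (by increasing span) (cells [i..j] with 0 ≤ i ≤ j ≤ 1 only):
  T[0,0] 'a' = {T0}  orig:{}
  T[1,1] 'b' = {A,S}
  T[0,1] 'ab' = {S}

Original NTs in T[0,1] deriving "ab": ["S"]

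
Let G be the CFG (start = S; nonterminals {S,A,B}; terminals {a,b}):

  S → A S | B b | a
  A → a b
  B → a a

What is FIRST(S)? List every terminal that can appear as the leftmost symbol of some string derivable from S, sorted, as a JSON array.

FIRST sets, iterate to fixpoint:
pass 1:
  A via A→a b: +{a}
  B via B→a a: +{a}
  S via S→A S: +{a}
  FIRST[S]={a}  FIRST[A]={a}  FIRST[B]={a}
pass 2: done
  FIRST[S]={a}  FIRST[A]={a}  FIRST[B]={a}

FIRST(S) = ["a"]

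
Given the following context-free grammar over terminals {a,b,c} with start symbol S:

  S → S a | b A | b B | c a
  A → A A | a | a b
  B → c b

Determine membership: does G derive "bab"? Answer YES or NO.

CNF form of G:
  S -> S T0 | T1 A | T1 B | T2 T0
  A -> A A | T0 T1 | a
  B -> T2 T1
  T0 -> a
  T1 -> b
  T2 -> c

CYK fill:
  [0..0]={T1}  "b"  orig:{}
  [1..1]={A,T0}  "a"  orig:{A}
  [2..2]={T1}  "b"  orig:{}
  [0..1]={S}  "ba"
  [1..2]={A}  "ab"
  [0..2]={S}  "bab"

S ∈ T[0,2] ⇒ YES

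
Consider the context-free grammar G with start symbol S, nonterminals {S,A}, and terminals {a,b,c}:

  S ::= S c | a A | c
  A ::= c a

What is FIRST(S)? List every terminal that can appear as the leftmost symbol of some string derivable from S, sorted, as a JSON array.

Compute FIRST by fixpoint:
pass 1:
  A via A→c a: +{c}
  S via S→a A: +{a}
  S via S→c: +{c}
  S: {a,c}  A: {c}
pass 2: (stable)
  S: {a,c}  A: {c}

FIRST(S) = ["a", "c"]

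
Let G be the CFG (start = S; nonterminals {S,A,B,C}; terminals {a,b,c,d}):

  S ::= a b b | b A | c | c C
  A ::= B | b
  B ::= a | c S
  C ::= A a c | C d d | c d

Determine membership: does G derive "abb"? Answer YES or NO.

Convert to CNF:
  S -> T0 C | T1 X6 | T3 A | c
  A -> T0 S | a | b
  B -> T0 S | a
  C -> A X4 | C X5 | T0 T2
  T0 -> c
  T1 -> a
  T2 -> d
  T3 -> b
  X4 -> T1 T0
  X5 -> T2 T2
  X6 -> T3 T3

Fill CYK table bottom-up:
  cell(0,0) a: {A,B,T1}  orig:{A,B}
  cell(1,1) b: {A,T3}  orig:{A}
  cell(2,2) b: {A,T3}  orig:{A}
  cell(0,1) ab: ∅
  cell(1,2) bb: {S,X6}  orig:{S}
  cell(0,2) abb: {S}

S ∈ T[0,2] ⇒ YES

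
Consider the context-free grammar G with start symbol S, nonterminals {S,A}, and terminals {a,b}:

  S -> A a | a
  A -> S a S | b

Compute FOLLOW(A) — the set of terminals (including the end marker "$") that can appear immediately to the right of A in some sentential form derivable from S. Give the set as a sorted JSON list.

FIRST sets, iterate to fixpoint:
iter 1:
  A via A→b: +{b}
  S via S→A a: +{b}
  S via S→a: +{a}
  FIRST[S]={a,b}  FIRST[A]={b}
iter 2:
  A via A→S a S: +{a}
  FIRST[S]={a,b}  FIRST[A]={a,b}
iter 3: — fixpoint
  FIRST[S]={a,b}  FIRST[A]={a,b}

FOLLOW iteration:
FOLLOW(S) := {$}
pass 1:
  A→S a S: FOLLOW(S) ⊇ FIRST(a) = {a}; new: +{a}
  S→A a: FOLLOW(A) ⊇ FIRST(a) = {a}; new: +{a}
  FOLLOW[S]={$,a}  FOLLOW[A]={a}
pass 2: (no change)
  FOLLOW[S]={$,a}  FOLLOW[A]={a}

FOLLOW(A) = ["a"]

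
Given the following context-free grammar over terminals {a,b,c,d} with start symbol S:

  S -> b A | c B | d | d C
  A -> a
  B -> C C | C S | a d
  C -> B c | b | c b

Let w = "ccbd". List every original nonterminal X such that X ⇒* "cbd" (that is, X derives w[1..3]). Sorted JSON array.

Convert to CNF:
  S -> T1 C | T2 B | T3 A | d
  A -> a
  B -> C C | C S | T0 T1
  C -> B T2 | T2 T3 | b
  T0 -> a
  T1 -> d
  T2 -> c
  T3 -> b

CYK table (by increasing span) — only the sub-triangle for w[1..3]:
  [1..1]={T2}  "c"  orig:{}
  [2..2]={C,T3}  "b"  orig:{C}
  [3..3]={S,T1}  "d"  orig:{S}
  [1..2]={C}  "cb"
  [2..3]={B}  "bd"
  [1..3]={B,S}  "cbd"

Original NTs in T[1,3] deriving "cbd": ["B", "S"]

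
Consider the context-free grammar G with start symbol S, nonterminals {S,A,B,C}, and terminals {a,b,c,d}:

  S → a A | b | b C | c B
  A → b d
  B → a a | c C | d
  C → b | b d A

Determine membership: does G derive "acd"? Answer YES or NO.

Convert to CNF:
  S -> T0 C | T2 A | T3 B | b
  A -> T0 T1
  B -> T2 T2 | T3 C | d
  C -> T0 X4 | b
  T0 -> b
  T1 -> d
  T2 -> a
  T3 -> c
  X4 -> T1 A

CYK table (by increasing span):
  T[0,0] 'a' = {T2}  orig:{}
  T[1,1] 'c' = {T3}  orig:{}
  T[2,2] 'd' = {B,T1}  orig:{B}
  T[0,1] 'ac' = ∅
  T[1,2] 'cd' = {S}
  T[0,2] 'acd' = ∅

S ∉ T[0,2] ⇒ NO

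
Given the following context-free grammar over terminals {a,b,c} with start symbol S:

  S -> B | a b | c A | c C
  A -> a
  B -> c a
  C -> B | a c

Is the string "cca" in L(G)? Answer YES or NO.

CNF form of G:
  S -> T0 A | T0 C | T0 T1 | T1 T2
  A -> a
  B -> T0 T1
  C -> T0 T1 | T1 T0
  T0 -> c
  T1 -> a
  T2 -> b

CYK fill:
  [0..0]={T0}  "c"  orig:{}
  [1..1]={T0}  "c"  orig:{}
  [2..2]={A,T1}  "a"  orig:{A}
  [0..1]=∅  "cc"
  [1..2]={B,C,S}  "ca"
  [0..2]={S}  "cca"

S ∈ T[0,2] ⇒ YES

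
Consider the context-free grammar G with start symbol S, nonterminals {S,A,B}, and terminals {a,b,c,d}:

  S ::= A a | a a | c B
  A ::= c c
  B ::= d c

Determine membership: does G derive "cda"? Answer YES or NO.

Convert to CNF:
  S -> A T2 | T0 B | T2 T2
  A -> T0 T0
  B -> T1 T0
  T0 -> c
  T1 -> d
  T2 -> a

Fill CYK table bottom-up:
  T[0,0] 'c' = {T0}  orig:{}
  T[1,1] 'd' = {T1}  orig:{}
  T[2,2] 'a' = {T2}  orig:{}
  T[0,1] 'cd' = ∅
  T[1,2] 'da' = ∅
  T[0,2] 'cda' = ∅

S ∉ T[0,2] ⇒ NO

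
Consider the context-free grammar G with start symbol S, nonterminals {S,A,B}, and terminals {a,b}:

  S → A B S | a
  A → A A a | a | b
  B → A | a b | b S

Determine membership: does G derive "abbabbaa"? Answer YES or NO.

Convert to CNF:
  S -> A X4 | a
  A -> A X2 | a | b
  B -> A X3 | T0 T1 | T1 S | a | b
  T0 -> a
  T1 -> b
  X2 -> A T0
  X3 -> A T0
  X4 -> B S

Fill CYK table bottom-up:
  T[0,0] 'a' = {A,B,S,T0}  orig:{A,B,S}
  T[1,1] 'b' = {A,B,T1}  orig:{A,B}
  T[2,2] 'b' = {A,B,T1}  orig:{A,B}
  T[3,3] 'a' = {A,B,S,T0}  orig:{A,B,S}
  T[4,4] 'b' = {A,B,T1}  orig:{A,B}
  T[5,5] 'b' = {A,B,T1}  orig:{A,B}
  T[6,6] 'a' = {A,B,S,T0}  orig:{A,B,S}
  T[7,7] 'a' = {A,B,S,T0}  orig:{A,B,S}
  T[0,1] 'ab' = {B}
  T[1,2] 'bb' = ∅
  T[2,3] 'ba' = {B,X2,X3,X4}  orig:{B}
  T[3,4] 'ab' = {B}
  T[4,5] 'bb' = ∅
  T[5,6] 'ba' = {B,X2,X3,X4}  orig:{B}
  T[6,7] 'aa' = {X2,X3,X4}  orig:{}
  T[0,2] 'abb' = ∅
  T[1,3] 'bba' = {A,B,S}
  T[2,4] 'bab' = ∅
  T[3,5] 'abb' = ∅
  T[4,6] 'bba' = {A,B,S}
  T[5,7] 'baa' = {A,B,S,X4}  orig:{A,B,S}
  T[0,3] 'abba' = {X4}  orig:{}
  T[1,4] 'bbab' = ∅
  T[2,5] 'babb' = ∅
  T[3,6] 'abba' = {X4}  orig:{}
  T[4,7] 'bbaa' = {B,S,X2,X3,X4}  orig:{B,S}
  T[0,4] 'abbab' = ∅
  T[1,5] 'bbabb' = ∅
  T[2,6] 'babba' = {S,X4}  orig:{S}
  T[3,7] 'abbaa' = {A,B,S,X4}  orig:{A,B,S}
  T[0,5] 'abbabb' = ∅
  T[1,6] 'bbabba' = {B,S,X4}  orig:{B,S}
  T[2,7] 'babbaa' = {B,S,X4}  orig:{B,S}
  T[0,6] 'abbabba' = {S,X4}  orig:{S}
  T[1,7] 'bbabbaa' = {A,B,S,X4}  orig:{A,B,S}
  T[0,7] 'abbabbaa' = {S,X4}  orig:{S}

S ∈ T[0,7] ⇒ YES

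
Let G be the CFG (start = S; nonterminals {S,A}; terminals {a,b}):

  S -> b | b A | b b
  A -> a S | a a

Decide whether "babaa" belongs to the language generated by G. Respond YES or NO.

Convert to CNF:
  S -> T1 A | T1 T1 | b
  A -> T0 S | T0 T0
  T0 -> a
  T1 -> b

CYK fill:
  cell(0,0) b: {S,T1}  orig:{S}
  cell(1,1) a: {T0}  orig:{}
  cell(2,2) b: {S,T1}  orig:{S}
  cell(3,3) a: {T0}  orig:{}
  cell(4,4) a: {T0}  orig:{}
  cell(0,1) ba: ∅
  cell(1,2) ab: {A}
  cell(2,3) ba: ∅
  cell(3,4) aa: {A}
  cell(0,2) bab: {S}
  cell(1,3) aba: ∅
  cell(2,4) baa: {S}
  cell(0,3) baba: ∅
  cell(1,4) abaa: {A}
  cell(0,4) babaa: {S}

S ∈ T[0,4] ⇒ YES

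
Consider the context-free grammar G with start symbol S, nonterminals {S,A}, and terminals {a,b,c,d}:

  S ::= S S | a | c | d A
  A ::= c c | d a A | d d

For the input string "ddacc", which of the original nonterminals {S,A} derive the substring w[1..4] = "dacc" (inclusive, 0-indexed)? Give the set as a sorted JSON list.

CNF form of G:
  S -> S S | T1 A | a | c
  A -> T0 T0 | T1 T1 | T1 X3
  T0 -> c
  T1 -> d
  T2 -> a
  X3 -> T2 A

Fill CYK table bottom-up — only the sub-triangle for w[1..4]:
  T[1,1] 'd' = {T1}  orig:{}
  T[2,2] 'a' = {S,T2}  orig:{S}
  T[3,3] 'c' = {S,T0}  orig:{S}
  T[4,4] 'c' = {S,T0}  orig:{S}
  T[1,2] 'da' = ∅
  T[2,3] 'ac' = {S}
  T[3,4] 'cc' = {A,S}
  T[1,3] 'dac' = ∅
  T[2,4] 'acc' = {S,X3}  orig:{S}
  T[1,4] 'dacc' = {A}

Original NTs in T[1,4] deriving "dacc": ["A"]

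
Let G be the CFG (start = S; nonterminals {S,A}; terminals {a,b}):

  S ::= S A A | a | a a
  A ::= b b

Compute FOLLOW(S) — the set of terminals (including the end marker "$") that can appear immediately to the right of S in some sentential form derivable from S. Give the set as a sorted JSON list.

FIRST iteration:
iter 1:
  A via A→b b: +{b}
  S via S→a: +{a}
  S: {a}  A: {b}
iter 2: — fixpoint
  S: {a}  A: {b}

Compute FOLLOW by fixpoint:
initialize: $ ∈ FOLLOW(S)
round 1:
  S→S A A: FOLLOW(S) ⊇ FIRST(A) = {b}; new: +{b}
  S→S A A: FOLLOW(A) ⊇ FIRST(A) = {b}; new: +{b}
  S→S A A: FOLLOW(A) ⊇ FOLLOW(S) ⊇ {$,b}; new: +{$}
  FOLLOW[S]={$,b}  FOLLOW[A]={$,b}
round 2: (stable)
  FOLLOW[S]={$,b}  FOLLOW[A]={$,b}

FOLLOW(S) = ["$", "b"]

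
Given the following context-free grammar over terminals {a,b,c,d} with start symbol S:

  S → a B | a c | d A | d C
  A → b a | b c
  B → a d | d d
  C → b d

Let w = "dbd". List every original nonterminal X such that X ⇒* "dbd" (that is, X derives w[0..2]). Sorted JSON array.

CNF form of G:
  S -> T1 B | T1 T2 | T3 A | T3 C
  A -> T0 T1 | T0 T2
  B -> T1 T3 | T3 T3
  C -> T0 T3
  T0 -> b
  T1 -> a
  T2 -> c
  T3 -> d

Fill CYK table bottom-up — only the sub-triangle for w[0..2]:
  cell(0,0) d: {T3}  orig:{}
  cell(1,1) b: {T0}  orig:{}
  cell(2,2) d: {T3}  orig:{}
  cell(0,1) db: ∅
  cell(1,2) bd: {C}
  cell(0,2) dbd: {S}

Original NTs in T[0,2] deriving "dbd": ["S"]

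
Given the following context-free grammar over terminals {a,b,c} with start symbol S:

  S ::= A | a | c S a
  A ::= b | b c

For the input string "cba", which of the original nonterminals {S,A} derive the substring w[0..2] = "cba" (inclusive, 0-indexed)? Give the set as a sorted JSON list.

Convert to CNF:
  S -> T0 T1 | T1 X3 | a | b
  A -> T0 T1 | b
  T0 -> b
  T1 -> c
  T2 -> a
  X3 -> S T2

CYK table (by increasing span) (cells [i..j] with 0 ≤ i ≤ j ≤ 2 only):
  cell(0,0) c: {T1}  orig:{}
  cell(1,1) b: {A,S,T0}  orig:{A,S}
  cell(2,2) a: {S,T2}  orig:{S}
  cell(0,1) cb: ∅
  cell(1,2) ba: {X3}  orig:{}
  cell(0,2) cba: {S}

Original NTs in T[0,2] deriving "cba": ["S"]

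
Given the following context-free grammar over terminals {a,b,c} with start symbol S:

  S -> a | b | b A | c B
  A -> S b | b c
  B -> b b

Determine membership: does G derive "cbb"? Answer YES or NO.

Convert to CNF:
  S -> T0 A | T1 B | a | b
  A -> S T0 | T0 T1
  B -> T0 T0
  T0 -> b
  T1 -> c

CYK table (by increasing span):
  T[0,0] 'c' = {T1}  orig:{}
  T[1,1] 'b' = {S,T0}  orig:{S}
  T[2,2] 'b' = {S,T0}  orig:{S}
  T[0,1] 'cb' = ∅
  T[1,2] 'bb' = {A,B}
  T[0,2] 'cbb' = {S}

S ∈ T[0,2] ⇒ YES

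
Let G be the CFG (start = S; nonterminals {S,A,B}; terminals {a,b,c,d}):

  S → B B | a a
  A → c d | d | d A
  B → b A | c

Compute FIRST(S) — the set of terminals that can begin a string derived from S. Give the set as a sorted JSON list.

FIRST iteration:
[1]
  A via A→c d: +{c}
  A via A→d: +{d}
  B via B→b A: +{b}
  B via B→c: +{c}
  S via S→B B: +{b,c}
  S via S→a a: +{a}
  S: {a,b,c}  A: {c,d}  B: {b,c}
[2] — fixpoint
  S: {a,b,c}  A: {c,d}  B: {b,c}

FIRST(S) = ["a", "b", "c"]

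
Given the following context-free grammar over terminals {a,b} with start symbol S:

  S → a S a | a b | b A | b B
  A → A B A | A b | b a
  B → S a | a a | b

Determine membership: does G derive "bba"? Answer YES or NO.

CNF form of G:
  S -> T0 A | T0 B | T1 T0 | T1 X3
  A -> A T0 | A X2 | T0 T1
  B -> S T1 | T1 T1 | b
  T0 -> b
  T1 -> a
  X2 -> B A
  X3 -> S T1

CYK table (by increasing span):
  T[0,0] 'b' = {B,T0}  orig:{B}
  T[1,1] 'b' = {B,T0}  orig:{B}
  T[2,2] 'a' = {T1}  orig:{}
  T[0,1] 'bb' = {S}
  T[1,2] 'ba' = {A}
  T[0,2] 'bba' = {B,S,X2,X3}  orig:{B,S}

S ∈ T[0,2] ⇒ YES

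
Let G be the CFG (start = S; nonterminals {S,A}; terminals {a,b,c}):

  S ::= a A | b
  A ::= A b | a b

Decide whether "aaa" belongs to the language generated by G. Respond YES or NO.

CNF form of G:
  S -> T1 A | b
  A -> A T0 | T1 T0
  T0 -> b
  T1 -> a

CYK fill:
  cell(0,0) a: {T1}  orig:{}
  cell(1,1) a: {T1}  orig:{}
  cell(2,2) a: {T1}  orig:{}
  cell(0,1) aa: ∅
  cell(1,2) aa: ∅
  cell(0,2) aaa: ∅

S ∉ T[0,2] ⇒ NO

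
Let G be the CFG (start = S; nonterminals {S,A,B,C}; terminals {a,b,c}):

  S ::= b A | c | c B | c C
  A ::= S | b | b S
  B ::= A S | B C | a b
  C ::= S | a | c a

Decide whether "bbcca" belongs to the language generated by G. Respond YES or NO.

CNF form of G:
  S -> T0 A | T1 B | T1 C | c
  A -> T0 A | T0 S | T1 B | T1 C | b | c
  B -> A S | B C | T2 T0
  C -> T0 A | T1 B | T1 C | T1 T2 | a | c
  T0 -> b
  T1 -> c
  T2 -> a

CYK fill:
  T[0,0] 'b' = {A,T0}  orig:{A}
  T[1,1] 'b' = {A,T0}  orig:{A}
  T[2,2] 'c' = {A,C,S,T1}  orig:{A,C,S}
  T[3,3] 'c' = {A,C,S,T1}  orig:{A,C,S}
  T[4,4] 'a' = {C,T2}  orig:{C}
  T[0,1] 'bb' = {A,C,S}
  T[1,2] 'bc' = {A,B,C,S}
  T[2,3] 'cc' = {A,B,C,S}
  T[3,4] 'ca' = {A,C,S}
  T[0,2] 'bbc' = {A,B,C,S}
  T[1,3] 'bcc' = {A,B,C,S}
  T[2,4] 'cca' = {A,B,C,S}
  T[0,3] 'bbcc' = {A,B,C,S}
  T[1,4] 'bcca' = {A,B,C,S}
  T[0,4] 'bbcca' = {A,B,C,S}

S ∈ T[0,4] ⇒ YES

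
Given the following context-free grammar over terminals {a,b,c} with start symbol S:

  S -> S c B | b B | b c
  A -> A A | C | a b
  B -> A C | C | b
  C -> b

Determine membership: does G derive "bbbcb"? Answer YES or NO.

Convert to CNF:
  S -> S X3 | T1 B | T1 T2
  A -> A A | T0 T1 | b
  B -> A C | b
  C -> b
  T0 -> a
  T1 -> b
  T2 -> c
  X3 -> T2 B

CYK table (by increasing span):
  T[0,0] 'b' = {A,B,C,T1}  orig:{A,B,C}
  T[1,1] 'b' = {A,B,C,T1}  orig:{A,B,C}
  T[2,2] 'b' = {A,B,C,T1}  orig:{A,B,C}
  T[3,3] 'c' = {T2}  orig:{}
  T[4,4] 'b' = {A,B,C,T1}  orig:{A,B,C}
  T[0,1] 'bb' = {A,B,S}
  T[1,2] 'bb' = {A,B,S}
  T[2,3] 'bc' = {S}
  T[3,4] 'cb' = {X3}  orig:{}
  T[0,2] 'bbb' = {A,B,S}
  T[1,3] 'bbc' = ∅
  T[2,4] 'bcb' = ∅
  T[0,3] 'bbbc' = ∅
  T[1,4] 'bbcb' = {S}
  T[0,4] 'bbbcb' = {S}

S ∈ T[0,4] ⇒ YES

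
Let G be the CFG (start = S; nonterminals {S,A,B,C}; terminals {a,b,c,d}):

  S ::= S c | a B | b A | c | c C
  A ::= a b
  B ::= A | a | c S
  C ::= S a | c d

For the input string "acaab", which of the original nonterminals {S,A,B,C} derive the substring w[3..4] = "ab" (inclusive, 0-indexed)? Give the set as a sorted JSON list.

Convert to CNF:
  S -> S T2 | T0 B | T1 A | T2 C | c
  A -> T0 T1
  B -> T0 T1 | T2 S | a
  C -> S T0 | T2 T3
  T0 -> a
  T1 -> b
  T2 -> c
  T3 -> d

Fill CYK table bottom-up, restricted to cells inside w[3..4]:
  cell(3,3) a: {B,T0}  orig:{B}
  cell(4,4) b: {T1}  orig:{}
  cell(3,4) ab: {A,B}

Original NTs in T[3,4] deriving "ab": ["A", "B"]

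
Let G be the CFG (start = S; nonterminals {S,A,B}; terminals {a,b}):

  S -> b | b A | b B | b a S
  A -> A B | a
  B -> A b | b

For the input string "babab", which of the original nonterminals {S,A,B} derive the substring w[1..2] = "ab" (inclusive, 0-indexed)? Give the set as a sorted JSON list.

CNF form of G:
  S -> T0 A | T0 B | T0 X2 | b
  A -> A B | a
  B -> A T0 | b
  T0 -> b
  T1 -> a
  X2 -> T1 S

Fill CYK table bottom-up — only the sub-triangle for w[1..2]:
  [1..1]={A,T1}  "a"  orig:{A}
  [2..2]={B,S,T0}  "b"  orig:{B,S}
  [1..2]={A,B,X2}  "ab"  orig:{A,B}

Original NTs in T[1,2] deriving "ab": ["A", "B"]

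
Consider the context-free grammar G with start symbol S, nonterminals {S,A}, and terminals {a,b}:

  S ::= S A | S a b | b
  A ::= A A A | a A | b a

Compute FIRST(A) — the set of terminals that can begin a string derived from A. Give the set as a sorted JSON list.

FIRST sets, iterate to fixpoint:
iter 1:
  A via A→a A: +{a}
  A via A→b a: +{b}
  S via S→b: +{b}
  S: {b}  A: {a,b}
iter 2: (stable)
  S: {b}  A: {a,b}

FIRST(A) = ["a", "b"]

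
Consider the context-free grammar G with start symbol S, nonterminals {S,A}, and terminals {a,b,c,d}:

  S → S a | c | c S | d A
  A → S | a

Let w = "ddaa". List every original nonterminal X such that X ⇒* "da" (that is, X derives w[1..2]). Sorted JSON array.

Convert to CNF:
  S -> S T0 | T1 S | T2 A | c
  A -> S T0 | T1 S | T2 A | a | c
  T0 -> a
  T1 -> c
  T2 -> d

Fill CYK table bottom-up — only the sub-triangle for w[1..2]:
  cell(1,1) d: {T2}  orig:{}
  cell(2,2) a: {A,T0}  orig:{A}
  cell(1,2) da: {A,S}

Original NTs in T[1,2] deriving "da": ["A", "S"]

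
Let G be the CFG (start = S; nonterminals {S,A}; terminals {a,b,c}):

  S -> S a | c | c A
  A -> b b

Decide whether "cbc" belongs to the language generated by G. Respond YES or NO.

Convert to CNF:
  S -> S T1 | T2 A | c
  A -> T0 T0
  T0 -> b
  T1 -> a
  T2 -> c

CYK table (by increasing span):
  cell(0,0) c: {S,T2}  orig:{S}
  cell(1,1) b: {T0}  orig:{}
  cell(2,2) c: {S,T2}  orig:{S}
  cell(0,1) cb: ∅
  cell(1,2) bc: ∅
  cell(0,2) cbc: ∅

S ∉ T[0,2] ⇒ NO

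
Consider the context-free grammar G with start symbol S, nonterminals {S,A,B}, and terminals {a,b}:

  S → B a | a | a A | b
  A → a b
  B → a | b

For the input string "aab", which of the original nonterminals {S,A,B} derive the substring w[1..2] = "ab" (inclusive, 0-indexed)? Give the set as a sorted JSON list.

Convert to CNF:
  S -> B T0 | T0 A | a | b
  A -> T0 T1
  B -> a | b
  T0 -> a
  T1 -> b

Fill CYK table bottom-up (cells [i..j] with 1 ≤ i ≤ j ≤ 2 only):
  cell(1,1) a: {B,S,T0}  orig:{B,S}
  cell(2,2) b: {B,S,T1}  orig:{B,S}
  cell(1,2) ab: {A}

Original NTs in T[1,2] deriving "ab": ["A"]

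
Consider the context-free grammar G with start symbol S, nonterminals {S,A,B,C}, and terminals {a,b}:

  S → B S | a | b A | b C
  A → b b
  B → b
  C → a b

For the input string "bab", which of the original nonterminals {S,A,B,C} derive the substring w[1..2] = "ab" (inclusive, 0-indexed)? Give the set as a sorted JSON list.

Convert to CNF:
  S -> B S | T0 A | T0 C | a
  A -> T0 T0
  B -> b
  C -> T1 T0
  T0 -> b
  T1 -> a

CYK fill — only the sub-triangle for w[1..2]:
  cell(1,1) a: {S,T1}  orig:{S}
  cell(2,2) b: {B,T0}  orig:{B}
  cell(1,2) ab: {C}

Original NTs in T[1,2] deriving "ab": ["C"]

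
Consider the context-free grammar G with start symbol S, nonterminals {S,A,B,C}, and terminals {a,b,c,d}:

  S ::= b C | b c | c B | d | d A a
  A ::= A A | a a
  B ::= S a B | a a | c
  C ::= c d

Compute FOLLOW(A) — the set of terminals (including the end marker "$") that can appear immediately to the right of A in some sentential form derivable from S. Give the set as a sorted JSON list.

FIRST iteration:
[1]
  A via A→a a: +{a}
  B via B→a a: +{a}
  B via B→c: +{c}
  C via C→c d: +{c}
  S via S→b C: +{b}
  S via S→c B: +{c}
  S via S→d: +{d}
  FIRST[S]={b,c,d}  FIRST[A]={a}  FIRST[B]={a,c}  FIRST[C]={c}
[2]
  B via B→S a B: +{b,d}
  FIRST[S]={b,c,d}  FIRST[A]={a}  FIRST[B]={a,b,c,d}  FIRST[C]={c}
[3] done
  FIRST[S]={b,c,d}  FIRST[A]={a}  FIRST[B]={a,b,c,d}  FIRST[C]={c}

Compute FOLLOW by fixpoint:
FOLLOW(S) := {$}
round 1:
  A→A A: FOLLOW(A) ⊇ FIRST(A) = {a}; new: +{a}
  B→S a B: FOLLOW(S) ⊇ FIRST(a) = {a}; new: +{a}
  S→b C: FOLLOW(C) ⊇ FOLLOW(S) ⊇ {$,a}; new: +{$,a}
  S→c B: FOLLOW(B) ⊇ FOLLOW(S) ⊇ {$,a}; new: +{$,a}
  S: {$,a}  A: {a}  B: {$,a}  C: {$,a}
round 2: done
  S: {$,a}  A: {a}  B: {$,a}  C: {$,a}

FOLLOW(A) = ["a"]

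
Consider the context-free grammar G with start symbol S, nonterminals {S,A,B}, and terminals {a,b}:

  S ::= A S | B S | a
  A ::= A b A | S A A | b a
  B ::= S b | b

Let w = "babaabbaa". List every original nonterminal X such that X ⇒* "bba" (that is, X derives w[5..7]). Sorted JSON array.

CNF form of G:
  S -> A S | B S | a
  A -> A X2 | S X3 | T0 T1
  B -> S T0 | b
  T0 -> b
  T1 -> a
  X2 -> T0 A
  X3 -> A A

CYK fill — only the sub-triangle for w[5..7]:
  T[5,5] 'b' = {B,T0}  orig:{B}
  T[6,6] 'b' = {B,T0}  orig:{B}
  T[7,7] 'a' = {S,T1}  orig:{S}
  T[5,6] 'bb' = ∅
  T[6,7] 'ba' = {A,S}
  T[5,7] 'bba' = {S,X2}  orig:{S}

Original NTs in T[5,7] deriving "bba": ["S"]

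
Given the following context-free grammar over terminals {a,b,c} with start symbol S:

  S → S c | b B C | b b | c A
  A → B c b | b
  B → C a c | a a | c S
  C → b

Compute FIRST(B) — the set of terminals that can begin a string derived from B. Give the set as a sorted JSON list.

FIRST iteration:
pass 1:
  A via A→b: +{b}
  B via B→a a: +{a}
  B via B→c S: +{c}
  C via C→b: +{b}
  S via S→b B C: +{b}
  S via S→c A: +{c}
  S: {b,c}  A: {b}  B: {a,c}  C: {b}
pass 2:
  A via A→B c b: +{a,c}
  B via B→C a c: +{b}
  S: {b,c}  A: {a,b,c}  B: {a,b,c}  C: {b}
pass 3: (stable)
  S: {b,c}  A: {a,b,c}  B: {a,b,c}  C: {b}

FIRST(B) = ["a", "b", "c"]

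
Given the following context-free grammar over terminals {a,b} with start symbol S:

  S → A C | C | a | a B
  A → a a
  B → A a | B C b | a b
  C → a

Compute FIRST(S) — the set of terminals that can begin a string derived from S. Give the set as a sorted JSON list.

FIRST sets, iterate to fixpoint:
round 1:
  A via A→a a: +{a}
  B via B→A a: +{a}
  C via C→a: +{a}
  S via S→A C: +{a}
  S: {a}  A: {a}  B: {a}  C: {a}
round 2: (stable)
  S: {a}  A: {a}  B: {a}  C: {a}

FIRST(S) = ["a"]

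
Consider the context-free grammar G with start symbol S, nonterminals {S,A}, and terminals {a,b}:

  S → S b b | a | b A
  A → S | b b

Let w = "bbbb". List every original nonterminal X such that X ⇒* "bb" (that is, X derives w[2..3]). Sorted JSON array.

Convert to CNF:
  S -> S X2 | T0 A | a
  A -> S X1 | T0 A | T0 T0 | a
  T0 -> b
  X1 -> T0 T0
  X2 -> T0 T0

CYK fill — only the sub-triangle for w[2..3]:
  cell(2,2) b: {T0}  orig:{}
  cell(3,3) b: {T0}  orig:{}
  cell(2,3) bb: {A,X1,X2}  orig:{A}

Original NTs in T[2,3] deriving "bb": ["A"]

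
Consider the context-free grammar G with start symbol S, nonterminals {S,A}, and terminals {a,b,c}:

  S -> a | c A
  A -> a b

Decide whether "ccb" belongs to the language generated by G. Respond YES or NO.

CNF form of G:
  S -> T2 A | a
  A -> T0 T1
  T0 -> a
  T1 -> b
  T2 -> c

Fill CYK table bottom-up:
  [0..0]={T2}  "c"  orig:{}
  [1..1]={T2}  "c"  orig:{}
  [2..2]={T1}  "b"  orig:{}
  [0..1]=∅  "cc"
  [1..2]=∅  "cb"
  [0..2]=∅  "ccb"

S ∉ T[0,2] ⇒ NO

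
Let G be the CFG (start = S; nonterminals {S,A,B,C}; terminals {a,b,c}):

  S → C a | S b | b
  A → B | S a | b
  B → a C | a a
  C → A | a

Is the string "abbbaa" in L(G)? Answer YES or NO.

CNF form of G:
  S -> C T0 | S T1 | b
  A -> S T0 | T0 C | T0 T0 | b
  B -> T0 C | T0 T0
  C -> S T0 | T0 C | T0 T0 | a | b
  T0 -> a
  T1 -> b

CYK fill:
  [0..0]={C,T0}  "a"  orig:{C}
  [1..1]={A,C,S,T1}  "b"  orig:{A,C,S}
  [2..2]={A,C,S,T1}  "b"  orig:{A,C,S}
  [3..3]={A,C,S,T1}  "b"  orig:{A,C,S}
  [4..4]={C,T0}  "a"  orig:{C}
  [5..5]={C,T0}  "a"  orig:{C}
  [0..1]={A,B,C}  "ab"
  [1..2]={S}  "bb"
  [2..3]={S}  "bb"
  [3..4]={A,C,S}  "ba"
  [4..5]={A,B,C,S}  "aa"
  [0..2]=∅  "abb"
  [1..3]={S}  "bbb"
  [2..4]={A,C}  "bba"
  [3..5]={A,C,S}  "baa"
  [0..3]=∅  "abbb"
  [1..4]={A,C}  "bbba"
  [2..5]={S}  "bbaa"
  [0..4]={A,B,C}  "abbba"
  [1..5]={S}  "bbbaa"
  [0..5]={S}  "abbbaa"

S ∈ T[0,5] ⇒ YES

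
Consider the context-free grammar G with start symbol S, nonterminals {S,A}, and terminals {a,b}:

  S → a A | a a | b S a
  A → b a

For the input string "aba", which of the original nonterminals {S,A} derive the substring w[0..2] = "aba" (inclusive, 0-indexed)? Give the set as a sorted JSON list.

Convert to CNF:
  S -> T0 X2 | T1 A | T1 T1
  A -> T0 T1
  T0 -> b
  T1 -> a
  X2 -> S T1

CYK table (by increasing span) (cells [i..j] with 0 ≤ i ≤ j ≤ 2 only):
  [0..0]={T1}  "a"  orig:{}
  [1..1]={T0}  "b"  orig:{}
  [2..2]={T1}  "a"  orig:{}
  [0..1]=∅  "ab"
  [1..2]={A}  "ba"
  [0..2]={S}  "aba"

Original NTs in T[0,2] deriving "aba": ["S"]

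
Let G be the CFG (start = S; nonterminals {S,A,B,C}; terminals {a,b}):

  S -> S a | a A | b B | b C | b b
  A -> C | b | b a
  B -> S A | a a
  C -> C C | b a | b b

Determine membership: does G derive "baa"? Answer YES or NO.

CNF form of G:
  S -> S T1 | T0 B | T0 C | T0 T0 | T1 A
  A -> C C | T0 T0 | T0 T1 | b
  B -> S A | T1 T1
  C -> C C | T0 T0 | T0 T1
  T0 -> b
  T1 -> a

Fill CYK table bottom-up:
  [0..0]={A,T0}  "b"  orig:{A}
  [1..1]={T1}  "a"  orig:{}
  [2..2]={T1}  "a"  orig:{}
  [0..1]={A,C}  "ba"
  [1..2]={B}  "aa"
  [0..2]={S}  "baa"

S ∈ T[0,2] ⇒ YES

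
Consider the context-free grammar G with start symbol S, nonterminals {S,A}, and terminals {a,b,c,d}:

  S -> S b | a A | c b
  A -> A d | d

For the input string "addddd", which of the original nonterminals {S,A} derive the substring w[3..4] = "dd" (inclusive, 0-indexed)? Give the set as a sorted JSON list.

Convert to CNF:
  S -> S T1 | T2 A | T3 T1
  A -> A T0 | d
  T0 -> d
  T1 -> b
  T2 -> a
  T3 -> c

Fill CYK table bottom-up, restricted to cells inside w[3..4]:
  [3..3]={A,T0}  "d"  orig:{A}
  [4..4]={A,T0}  "d"  orig:{A}
  [3..4]={A}  "dd"

Original NTs in T[3,4] deriving "dd": ["A"]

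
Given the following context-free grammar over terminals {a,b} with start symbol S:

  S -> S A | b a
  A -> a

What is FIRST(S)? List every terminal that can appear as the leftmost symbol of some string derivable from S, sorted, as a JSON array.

Compute FIRST by fixpoint:
pass 1:
  A via A→a: +{a}
  S via S→b a: +{b}
  FIRST(S)={b}  FIRST(A)={a}
pass 2: — fixpoint
  FIRST(S)={b}  FIRST(A)={a}

FIRST(S) = ["b"]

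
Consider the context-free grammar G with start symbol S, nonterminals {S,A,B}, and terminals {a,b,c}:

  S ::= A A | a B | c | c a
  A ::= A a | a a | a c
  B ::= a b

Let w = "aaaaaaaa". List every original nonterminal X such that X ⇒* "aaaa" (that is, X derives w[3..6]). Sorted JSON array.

Convert to CNF:
  S -> A A | T0 B | T1 T0 | c
  A -> A T0 | T0 T0 | T0 T1
  B -> T0 T2
  T0 -> a
  T1 -> c
  T2 -> b

CYK fill — only the sub-triangle for w[3..6]:
  [3..3]={T0}  "a"  orig:{}
  [4..4]={T0}  "a"  orig:{}
  [5..5]={T0}  "a"  orig:{}
  [6..6]={T0}  "a"  orig:{}
  [3..4]={A}  "aa"
  [4..5]={A}  "aa"
  [5..6]={A}  "aa"
  [3..5]={A}  "aaa"
  [4..6]={A}  "aaa"
  [3..6]={A,S}  "aaaa"

Original NTs in T[3,6] deriving "aaaa": ["A", "S"]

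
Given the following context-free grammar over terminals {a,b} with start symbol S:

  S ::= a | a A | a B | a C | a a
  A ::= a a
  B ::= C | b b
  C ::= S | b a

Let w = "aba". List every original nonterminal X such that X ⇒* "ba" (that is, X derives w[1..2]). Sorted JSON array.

CNF form of G:
  S -> T0 A | T0 B | T0 C | T0 T0 | a
  A -> T0 T0
  B -> T0 A | T0 B | T0 C | T0 T0 | T1 T0 | T1 T1 | a
  C -> T0 A | T0 B | T0 C | T0 T0 | T1 T0 | a
  T0 -> a
  T1 -> b

Fill CYK table bottom-up, restricted to cells inside w[1..2]:
  cell(1,1) b: {T1}  orig:{}
  cell(2,2) a: {B,C,S,T0}  orig:{B,C,S}
  cell(1,2) ba: {B,C}

Original NTs in T[1,2] deriving "ba": ["B", "C"]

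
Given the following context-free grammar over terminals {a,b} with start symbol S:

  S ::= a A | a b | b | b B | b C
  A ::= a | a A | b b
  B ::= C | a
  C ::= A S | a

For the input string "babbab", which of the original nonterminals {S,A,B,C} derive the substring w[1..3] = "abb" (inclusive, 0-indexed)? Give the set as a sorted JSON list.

Convert to CNF:
  S -> T0 A | T0 T1 | T1 B | T1 C | b
  A -> T0 A | T1 T1 | a
  B -> A S | a
  C -> A S | a
  T0 -> a
  T1 -> b

CYK table (by increasing span) — only the sub-triangle for w[1..3]:
  cell(1,1) a: {A,B,C,T0}  orig:{A,B,C}
  cell(2,2) b: {S,T1}  orig:{S}
  cell(3,3) b: {S,T1}  orig:{S}
  cell(1,2) ab: {B,C,S}
  cell(2,3) bb: {A}
  cell(1,3) abb: {A,S}

Original NTs in T[1,3] deriving "abb": ["A", "S"]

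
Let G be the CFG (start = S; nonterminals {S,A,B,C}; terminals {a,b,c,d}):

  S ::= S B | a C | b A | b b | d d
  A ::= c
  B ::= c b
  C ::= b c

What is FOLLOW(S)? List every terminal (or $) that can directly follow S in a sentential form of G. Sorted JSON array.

FIRST iteration:
iter 1:
  A via A→c: +{c}
  B via B→c b: +{c}
  C via C→b c: +{b}
  S via S→a C: +{a}
  S via S→b A: +{b}
  S via S→d d: +{d}
  FIRST[S]={a,b,d}  FIRST[A]={c}  FIRST[B]={c}  FIRST[C]={b}
iter 2: done
  FIRST[S]={a,b,d}  FIRST[A]={c}  FIRST[B]={c}  FIRST[C]={b}

Compute FOLLOW by fixpoint:
initialize: $ ∈ FOLLOW(S)
iter 1:
  S→S B: FOLLOW(S) ⊇ FIRST(B) = {c}; new: +{c}
  S→S B: FOLLOW(B) ⊇ FOLLOW(S) ⊇ {$,c}; new: +{$,c}
  S→a C: FOLLOW(C) ⊇ FOLLOW(S) ⊇ {$,c}; new: +{$,c}
  S→b A: FOLLOW(A) ⊇ FOLLOW(S) ⊇ {$,c}; new: +{$,c}
  FOLLOW(S)={$,c}  FOLLOW(A)={$,c}  FOLLOW(B)={$,c}  FOLLOW(C)={$,c}
iter 2: done
  FOLLOW(S)={$,c}  FOLLOW(A)={$,c}  FOLLOW(B)={$,c}  FOLLOW(C)={$,c}

FOLLOW(S) = ["$", "c"]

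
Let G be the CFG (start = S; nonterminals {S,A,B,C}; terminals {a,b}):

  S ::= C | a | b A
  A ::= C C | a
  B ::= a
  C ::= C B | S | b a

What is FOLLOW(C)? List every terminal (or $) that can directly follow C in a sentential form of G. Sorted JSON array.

FIRST iteration:
[1]
  A via A→a: +{a}
  B via B→a: +{a}
  C via C→b a: +{b}
  S via S→C: +{b}
  S via S→a: +{a}
  S: {a,b}  A: {a}  B: {a}  C: {b}
[2]
  A via A→C C: +{b}
  C via C→S: +{a}
  S: {a,b}  A: {a,b}  B: {a}  C: {a,b}
[3] (no change)
  S: {a,b}  A: {a,b}  B: {a}  C: {a,b}

Compute FOLLOW by fixpoint:
seed FOLLOW(S) with $
iter 1:
  A→C C: FOLLOW(C) ⊇ FIRST(C) = {a,b}; new: +{a,b}
  C→C B: FOLLOW(B) ⊇ FOLLOW(C) ⊇ {a,b}; new: +{a,b}
  C→S: FOLLOW(S) ⊇ FOLLOW(C) ⊇ {a,b}; new: +{a,b}
  S→C: FOLLOW(C) ⊇ FOLLOW(S) ⊇ {$,a,b}; new: +{$}
  S→b A: FOLLOW(A) ⊇ FOLLOW(S) ⊇ {$,a,b}; new: +{$,a,b}
  FOLLOW(S)={$,a,b}  FOLLOW(A)={$,a,b}  FOLLOW(B)={a,b}  FOLLOW(C)={$,a,b}
iter 2:
  C→C B: FOLLOW(B) ⊇ FOLLOW(C) ⊇ {$,a,b}; new: +{$}
  FOLLOW(S)={$,a,b}  FOLLOW(A)={$,a,b}  FOLLOW(B)={$,a,b}  FOLLOW(C)={$,a,b}
iter 3: done
  FOLLOW(S)={$,a,b}  FOLLOW(A)={$,a,b}  FOLLOW(B)={$,a,b}  FOLLOW(C)={$,a,b}

FOLLOW(C) = ["$", "a", "b"]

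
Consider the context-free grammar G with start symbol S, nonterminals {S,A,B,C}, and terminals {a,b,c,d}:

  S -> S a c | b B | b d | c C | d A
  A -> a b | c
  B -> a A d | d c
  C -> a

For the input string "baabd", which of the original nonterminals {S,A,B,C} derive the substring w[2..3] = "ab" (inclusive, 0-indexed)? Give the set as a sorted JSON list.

Convert to CNF:
  S -> S X5 | T1 B | T1 T2 | T2 A | T3 C
  A -> T0 T1 | c
  B -> T0 X4 | T2 T3
  C -> a
  T0 -> a
  T1 -> b
  T2 -> d
  T3 -> c
  X4 -> A T2
  X5 -> T0 T3

CYK table (by increasing span), restricted to cells inside w[2..3]:
  T[2,2] 'a' = {C,T0}  orig:{C}
  T[3,3] 'b' = {T1}  orig:{}
  T[2,3] 'ab' = {A}

Original NTs in T[2,3] deriving "ab": ["A"]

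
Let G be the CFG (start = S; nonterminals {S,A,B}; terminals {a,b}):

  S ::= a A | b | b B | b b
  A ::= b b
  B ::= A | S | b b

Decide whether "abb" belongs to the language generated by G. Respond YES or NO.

Convert to CNF:
  S -> T0 B | T0 T0 | T1 A | b
  A -> T0 T0
  B -> T0 B | T0 T0 | T1 A | b
  T0 -> b
  T1 -> a

CYK table (by increasing span):
  [0..0]={T1}  "a"  orig:{}
  [1..1]={B,S,T0}  "b"  orig:{B,S}
  [2..2]={B,S,T0}  "b"  orig:{B,S}
  [0..1]=∅  "ab"
  [1..2]={A,B,S}  "bb"
  [0..2]={B,S}  "abb"

S ∈ T[0,2] ⇒ YES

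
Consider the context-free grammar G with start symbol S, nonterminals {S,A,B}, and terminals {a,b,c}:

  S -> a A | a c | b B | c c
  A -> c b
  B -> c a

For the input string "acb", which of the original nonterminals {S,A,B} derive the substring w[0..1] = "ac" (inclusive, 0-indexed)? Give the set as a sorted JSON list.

Convert to CNF:
  S -> T0 T0 | T1 B | T2 A | T2 T0
  A -> T0 T1
  B -> T0 T2
  T0 -> c
  T1 -> b
  T2 -> a

Fill CYK table bottom-up, restricted to cells inside w[0..1]:
  cell(0,0) a: {T2}  orig:{}
  cell(1,1) c: {T0}  orig:{}
  cell(0,1) ac: {S}

Original NTs in T[0,1] deriving "ac": ["S"]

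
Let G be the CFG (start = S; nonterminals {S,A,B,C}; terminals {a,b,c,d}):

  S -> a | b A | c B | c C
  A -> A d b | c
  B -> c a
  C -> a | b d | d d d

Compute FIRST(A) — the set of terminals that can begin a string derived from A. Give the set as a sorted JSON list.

FIRST iteration:
round 1:
  A via A→c: +{c}
  B via B→c a: +{c}
  C via C→a: +{a}
  C via C→b d: +{b}
  C via C→d d d: +{d}
  S via S→a: +{a}
  S via S→b A: +{b}
  S via S→c B: +{c}
  FIRST(S)={a,b,c}  FIRST(A)={c}  FIRST(B)={c}  FIRST(C)={a,b,d}
round 2: done
  FIRST(S)={a,b,c}  FIRST(A)={c}  FIRST(B)={c}  FIRST(C)={a,b,d}

FIRST(A) = ["c"]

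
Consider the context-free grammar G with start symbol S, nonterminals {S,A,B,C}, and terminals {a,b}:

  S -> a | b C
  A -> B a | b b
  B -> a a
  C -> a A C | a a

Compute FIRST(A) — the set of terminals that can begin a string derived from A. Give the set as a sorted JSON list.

FIRST iteration:
iter 1:
  A via A→b b: +{b}
  B via B→a a: +{a}
  C via C→a A C: +{a}
  S via S→a: +{a}
  S via S→b C: +{b}
  FIRST[S]={a,b}  FIRST[A]={b}  FIRST[B]={a}  FIRST[C]={a}
iter 2:
  A via A→B a: +{a}
  FIRST[S]={a,b}  FIRST[A]={a,b}  FIRST[B]={a}  FIRST[C]={a}
iter 3: — fixpoint
  FIRST[S]={a,b}  FIRST[A]={a,b}  FIRST[B]={a}  FIRST[C]={a}

FIRST(A) = ["a", "b"]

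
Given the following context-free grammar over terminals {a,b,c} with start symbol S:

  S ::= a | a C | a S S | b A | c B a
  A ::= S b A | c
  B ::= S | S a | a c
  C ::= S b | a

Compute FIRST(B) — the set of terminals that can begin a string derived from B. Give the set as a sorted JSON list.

FIRST sets, iterate to fixpoint:
iter 1:
  A via A→c: +{c}
  B via B→a c: +{a}
  C via C→a: +{a}
  S via S→a: +{a}
  S via S→b A: +{b}
  S via S→c B a: +{c}
  S: {a,b,c}  A: {c}  B: {a}  C: {a}
iter 2:
  A via A→S b A: +{a,b}
  B via B→S: +{b,c}
  C via C→S b: +{b,c}
  S: {a,b,c}  A: {a,b,c}  B: {a,b,c}  C: {a,b,c}
iter 3: (no change)
  S: {a,b,c}  A: {a,b,c}  B: {a,b,c}  C: {a,b,c}

FIRST(B) = ["a", "b", "c"]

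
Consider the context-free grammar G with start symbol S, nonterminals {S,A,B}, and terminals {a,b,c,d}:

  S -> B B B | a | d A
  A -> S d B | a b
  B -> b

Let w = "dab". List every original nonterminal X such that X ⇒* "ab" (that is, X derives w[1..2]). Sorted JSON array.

Convert to CNF:
  S -> B X4 | T0 A | a
  A -> S X3 | T1 T2
  B -> b
  T0 -> d
  T1 -> a
  T2 -> b
  X3 -> T0 B
  X4 -> B B

CYK fill (cells [i..j] with 1 ≤ i ≤ j ≤ 2 only):
  [1..1]={S,T1}  "a"  orig:{S}
  [2..2]={B,T2}  "b"  orig:{B}
  [1..2]={A}  "ab"

Original NTs in T[1,2] deriving "ab": ["A"]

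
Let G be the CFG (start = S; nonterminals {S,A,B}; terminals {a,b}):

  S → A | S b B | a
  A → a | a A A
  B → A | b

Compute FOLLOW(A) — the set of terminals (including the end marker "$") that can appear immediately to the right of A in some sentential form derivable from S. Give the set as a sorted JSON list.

Compute FIRST by fixpoint:
round 1:
  A via A→a: +{a}
  B via B→A: +{a}
  B via B→b: +{b}
  S via S→A: +{a}
  FIRST[S]={a}  FIRST[A]={a}  FIRST[B]={a,b}
round 2: done
  FIRST[S]={a}  FIRST[A]={a}  FIRST[B]={a,b}

Compute FOLLOW by fixpoint:
initialize: $ ∈ FOLLOW(S)
[1]
  A→a A A: FOLLOW(A) ⊇ FIRST(A) = {a}; new: +{a}
  S→A: FOLLOW(A) ⊇ FOLLOW(S) ⊇ {$}; new: +{$}
  S→S b B: FOLLOW(S) ⊇ FIRST(b) = {b}; new: +{b}
  S→S b B: FOLLOW(B) ⊇ FOLLOW(S) ⊇ {$,b}; new: +{$,b}
  FOLLOW(S)={$,b}  FOLLOW(A)={$,a}  FOLLOW(B)={$,b}
[2]
  B→A: FOLLOW(A) ⊇ FOLLOW(B) ⊇ {$,b}; new: +{b}
  FOLLOW(S)={$,b}  FOLLOW(A)={$,a,b}  FOLLOW(B)={$,b}
[3] — fixpoint
  FOLLOW(S)={$,b}  FOLLOW(A)={$,a,b}  FOLLOW(B)={$,b}

FOLLOW(A) = ["$", "a", "b"]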